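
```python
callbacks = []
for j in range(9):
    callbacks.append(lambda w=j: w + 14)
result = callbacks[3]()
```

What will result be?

Step 1: Default argument w=j captures j's value at definition time.
Step 2: callbacks[3] was defined when j = 3, so w defaults to 3.
Step 3: result = 3 + 14 = 17 (default arg fixes the late binding issue)

The answer is 17.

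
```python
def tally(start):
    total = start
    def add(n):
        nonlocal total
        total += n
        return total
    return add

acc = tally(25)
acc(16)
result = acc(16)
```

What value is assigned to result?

Step 1: tally(25) creates closure with total = 25.
Step 2: First acc(16): total = 25 + 16 = 41.
Step 3: Second acc(16): total = 41 + 16 = 57. result = 57

The answer is 57.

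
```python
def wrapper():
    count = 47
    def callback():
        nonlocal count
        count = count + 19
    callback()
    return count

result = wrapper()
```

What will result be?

Step 1: wrapper() sets count = 47.
Step 2: callback() uses nonlocal to modify count in wrapper's scope: count = 47 + 19 = 66.
Step 3: wrapper() returns the modified count = 66

The answer is 66.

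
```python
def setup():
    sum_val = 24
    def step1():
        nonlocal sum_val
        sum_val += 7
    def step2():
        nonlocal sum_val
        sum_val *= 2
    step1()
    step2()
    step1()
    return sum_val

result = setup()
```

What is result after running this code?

Step 1: sum_val = 24.
Step 2: step1(): sum_val = 24 + 7 = 31.
Step 3: step2(): sum_val = 31 * 2 = 62.
Step 4: step1(): sum_val = 62 + 7 = 69. result = 69

The answer is 69.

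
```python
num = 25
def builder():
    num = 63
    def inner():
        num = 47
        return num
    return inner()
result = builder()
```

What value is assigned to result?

Step 1: Three scopes define num: global (25), builder (63), inner (47).
Step 2: inner() has its own local num = 47, which shadows both enclosing and global.
Step 3: result = 47 (local wins in LEGB)

The answer is 47.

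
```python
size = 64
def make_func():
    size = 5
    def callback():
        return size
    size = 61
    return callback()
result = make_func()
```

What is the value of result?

Step 1: make_func() sets size = 5, then later size = 61.
Step 2: callback() is called after size is reassigned to 61. Closures capture variables by reference, not by value.
Step 3: result = 61

The answer is 61.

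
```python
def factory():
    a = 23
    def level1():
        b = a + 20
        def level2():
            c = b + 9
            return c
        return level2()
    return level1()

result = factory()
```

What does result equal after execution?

Step 1: a = 23. b = a + 20 = 43.
Step 2: c = b + 9 = 43 + 9 = 52.
Step 3: result = 52

The answer is 52.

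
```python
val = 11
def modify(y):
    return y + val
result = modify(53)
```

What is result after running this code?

Step 1: val = 11 is defined globally.
Step 2: modify(53) uses parameter y = 53 and looks up val from global scope = 11.
Step 3: result = 53 + 11 = 64

The answer is 64.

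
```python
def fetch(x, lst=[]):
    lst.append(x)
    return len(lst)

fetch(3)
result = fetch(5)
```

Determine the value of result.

Step 1: Mutable default list persists between calls.
Step 2: First call: lst = [3], len = 1. Second call: lst = [3, 5], len = 2.
Step 3: result = 2

The answer is 2.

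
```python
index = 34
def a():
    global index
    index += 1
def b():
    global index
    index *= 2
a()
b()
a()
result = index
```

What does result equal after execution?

Step 1: index = 34.
Step 2: a(): index = 34 + 1 = 35.
Step 3: b(): index = 35 * 2 = 70.
Step 4: a(): index = 70 + 1 = 71

The answer is 71.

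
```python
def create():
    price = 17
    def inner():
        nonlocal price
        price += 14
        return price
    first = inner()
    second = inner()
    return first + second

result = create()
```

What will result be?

Step 1: price starts at 17.
Step 2: First call: price = 17 + 14 = 31, returns 31.
Step 3: Second call: price = 31 + 14 = 45, returns 45.
Step 4: result = 31 + 45 = 76

The answer is 76.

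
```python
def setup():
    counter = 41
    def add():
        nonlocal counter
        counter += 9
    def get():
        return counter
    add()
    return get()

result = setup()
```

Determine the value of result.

Step 1: counter = 41. add() modifies it via nonlocal, get() reads it.
Step 2: add() makes counter = 41 + 9 = 50.
Step 3: get() returns 50. result = 50

The answer is 50.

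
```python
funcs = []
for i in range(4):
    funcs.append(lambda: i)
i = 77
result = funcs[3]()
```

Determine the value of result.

Step 1: Lambdas capture the variable i by reference, not by value.
Step 2: After the loop, i is reassigned to 77.
Step 3: funcs[3]() looks up the current i = 77. result = 77

The answer is 77.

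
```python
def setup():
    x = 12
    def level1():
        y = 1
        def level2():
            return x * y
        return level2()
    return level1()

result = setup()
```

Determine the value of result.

Step 1: x = 12 in setup. y = 1 in level1.
Step 2: level2() reads x = 12 and y = 1 from enclosing scopes.
Step 3: result = 12 * 1 = 12

The answer is 12.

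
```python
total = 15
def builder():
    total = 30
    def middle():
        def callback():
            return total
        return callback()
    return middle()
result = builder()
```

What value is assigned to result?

Step 1: builder() defines total = 30. middle() and callback() have no local total.
Step 2: callback() checks local (none), enclosing middle() (none), enclosing builder() and finds total = 30.
Step 3: result = 30

The answer is 30.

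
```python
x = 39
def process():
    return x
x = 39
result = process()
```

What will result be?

Step 1: x is first set to 39, then reassigned to 39.
Step 2: process() is called after the reassignment, so it looks up the current global x = 39.
Step 3: result = 39

The answer is 39.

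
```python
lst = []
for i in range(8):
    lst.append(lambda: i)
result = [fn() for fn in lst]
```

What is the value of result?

Step 1: All 8 lambdas share the same variable i.
Step 2: After the loop, i = 7.
Step 3: Each call returns 7. result = [7, 7, 7, 7, 7, 7, 7, 7]

The answer is [7, 7, 7, 7, 7, 7, 7, 7].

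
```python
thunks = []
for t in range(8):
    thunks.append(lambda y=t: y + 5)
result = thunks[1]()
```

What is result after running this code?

Step 1: Default argument y=t captures t's value at definition time.
Step 2: thunks[1] was defined when t = 1, so y defaults to 1.
Step 3: result = 1 + 5 = 6 (default arg fixes the late binding issue)

The answer is 6.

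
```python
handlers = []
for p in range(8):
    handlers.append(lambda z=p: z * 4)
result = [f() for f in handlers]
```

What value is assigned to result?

Step 1: Default arg z=p captures p at each iteration.
Step 2: handlers[k] has z defaulting to k, returns k * 4.
Step 3: result = [0, 4, 8, 12, 16, 20, 24, 28]

The answer is [0, 4, 8, 12, 16, 20, 24, 28].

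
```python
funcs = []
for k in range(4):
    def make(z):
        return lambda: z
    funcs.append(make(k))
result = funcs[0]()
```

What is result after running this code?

Step 1: make(k) creates a new scope capturing z = k at call time.
Step 2: funcs[0] = make(0), so its lambda captures z = 0.
Step 3: result = 0 (closure factory fixes late binding)

The answer is 0.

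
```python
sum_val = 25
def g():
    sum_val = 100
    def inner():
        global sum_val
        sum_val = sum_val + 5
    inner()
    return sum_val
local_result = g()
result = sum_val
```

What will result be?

Step 1: Global sum_val = 25. g() creates local sum_val = 100.
Step 2: inner() declares global sum_val and adds 5: global sum_val = 25 + 5 = 30.
Step 3: g() returns its local sum_val = 100 (unaffected by inner).
Step 4: result = global sum_val = 30

The answer is 30.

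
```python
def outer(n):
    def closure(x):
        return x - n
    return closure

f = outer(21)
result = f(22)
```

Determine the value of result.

Step 1: outer(21) creates a closure capturing n = 21.
Step 2: f(22) computes 22 - 21 = 1.
Step 3: result = 1

The answer is 1.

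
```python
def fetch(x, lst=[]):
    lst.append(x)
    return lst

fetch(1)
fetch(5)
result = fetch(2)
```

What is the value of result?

Step 1: Mutable default argument gotcha! The list [] is created once.
Step 2: Each call appends to the SAME list: [1], [1, 5], [1, 5, 2].
Step 3: result = [1, 5, 2]

The answer is [1, 5, 2].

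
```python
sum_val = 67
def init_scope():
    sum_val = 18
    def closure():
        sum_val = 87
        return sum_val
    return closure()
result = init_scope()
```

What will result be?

Step 1: Three scopes define sum_val: global (67), init_scope (18), closure (87).
Step 2: closure() has its own local sum_val = 87, which shadows both enclosing and global.
Step 3: result = 87 (local wins in LEGB)

The answer is 87.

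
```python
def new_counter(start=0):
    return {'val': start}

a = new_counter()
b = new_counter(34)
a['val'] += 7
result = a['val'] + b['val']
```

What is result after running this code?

Step 1: new_counter() returns a new dict each call (immutable default 0).
Step 2: a = {'val': 0}, b = {'val': 34}.
Step 3: a['val'] += 7 = 7. result = 7 + 34 = 41

The answer is 41.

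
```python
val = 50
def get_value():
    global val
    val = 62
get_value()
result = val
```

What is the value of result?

Step 1: val = 50 globally.
Step 2: get_value() declares global val and sets it to 62.
Step 3: After get_value(), global val = 62. result = 62

The answer is 62.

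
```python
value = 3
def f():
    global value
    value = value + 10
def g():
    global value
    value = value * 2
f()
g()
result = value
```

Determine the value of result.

Step 1: value = 3.
Step 2: f() adds 10: value = 3 + 10 = 13.
Step 3: g() doubles: value = 13 * 2 = 26.
Step 4: result = 26

The answer is 26.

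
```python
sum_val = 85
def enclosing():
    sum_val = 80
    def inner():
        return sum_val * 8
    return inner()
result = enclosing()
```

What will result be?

Step 1: enclosing() shadows global sum_val with sum_val = 80.
Step 2: inner() finds sum_val = 80 in enclosing scope, computes 80 * 8 = 640.
Step 3: result = 640

The answer is 640.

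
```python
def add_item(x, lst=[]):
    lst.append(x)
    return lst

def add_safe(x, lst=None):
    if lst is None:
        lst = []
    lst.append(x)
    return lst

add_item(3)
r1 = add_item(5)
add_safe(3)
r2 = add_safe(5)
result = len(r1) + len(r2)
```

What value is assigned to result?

Step 1: add_item shares mutable default: after 2 calls, lst = [3, 5], len = 2.
Step 2: add_safe creates fresh list each time: r2 = [5], len = 1.
Step 3: result = 2 + 1 = 3

The answer is 3.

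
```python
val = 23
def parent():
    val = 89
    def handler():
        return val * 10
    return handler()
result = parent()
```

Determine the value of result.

Step 1: parent() shadows global val with val = 89.
Step 2: handler() finds val = 89 in enclosing scope, computes 89 * 10 = 890.
Step 3: result = 890

The answer is 890.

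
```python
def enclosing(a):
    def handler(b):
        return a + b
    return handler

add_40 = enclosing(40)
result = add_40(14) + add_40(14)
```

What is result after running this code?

Step 1: add_40 captures a = 40.
Step 2: add_40(14) = 40 + 14 = 54, called twice.
Step 3: result = 54 + 54 = 108

The answer is 108.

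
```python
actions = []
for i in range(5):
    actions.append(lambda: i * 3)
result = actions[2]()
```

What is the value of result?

Step 1: All lambdas reference the same variable i (late binding).
Step 2: After the loop, i = 4. Every lambda returns i * 3.
Step 3: actions[2]() = 4 * 3 = 12

The answer is 12.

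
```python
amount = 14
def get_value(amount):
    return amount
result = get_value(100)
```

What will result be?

Step 1: Global amount = 14.
Step 2: get_value(100) takes parameter amount = 100, which shadows the global.
Step 3: result = 100

The answer is 100.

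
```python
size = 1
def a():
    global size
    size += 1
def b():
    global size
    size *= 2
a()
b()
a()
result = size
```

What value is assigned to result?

Step 1: size = 1.
Step 2: a(): size = 1 + 1 = 2.
Step 3: b(): size = 2 * 2 = 4.
Step 4: a(): size = 4 + 1 = 5

The answer is 5.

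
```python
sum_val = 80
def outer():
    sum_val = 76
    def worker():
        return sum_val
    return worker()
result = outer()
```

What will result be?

Step 1: sum_val = 80 globally, but outer() defines sum_val = 76 locally.
Step 2: worker() looks up sum_val. Not in local scope, so checks enclosing scope (outer) and finds sum_val = 76.
Step 3: result = 76

The answer is 76.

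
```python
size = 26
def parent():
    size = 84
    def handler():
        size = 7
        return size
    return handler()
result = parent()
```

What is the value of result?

Step 1: Three scopes define size: global (26), parent (84), handler (7).
Step 2: handler() has its own local size = 7, which shadows both enclosing and global.
Step 3: result = 7 (local wins in LEGB)

The answer is 7.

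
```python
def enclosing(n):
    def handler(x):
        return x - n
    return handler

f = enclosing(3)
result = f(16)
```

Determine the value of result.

Step 1: enclosing(3) creates a closure capturing n = 3.
Step 2: f(16) computes 16 - 3 = 13.
Step 3: result = 13

The answer is 13.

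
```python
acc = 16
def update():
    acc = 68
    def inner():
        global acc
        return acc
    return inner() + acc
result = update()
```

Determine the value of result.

Step 1: Global acc = 16. update() shadows with local acc = 68.
Step 2: inner() uses global keyword, so inner() returns global acc = 16.
Step 3: update() returns 16 + 68 = 84

The answer is 84.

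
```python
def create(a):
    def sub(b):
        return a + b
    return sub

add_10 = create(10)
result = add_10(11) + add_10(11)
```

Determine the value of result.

Step 1: add_10 captures a = 10.
Step 2: add_10(11) = 10 + 11 = 21, called twice.
Step 3: result = 21 + 21 = 42

The answer is 42.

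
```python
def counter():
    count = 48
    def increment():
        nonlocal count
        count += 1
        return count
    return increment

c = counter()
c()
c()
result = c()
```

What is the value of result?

Step 1: counter() creates closure with count = 48.
Step 2: Each c() call increments count via nonlocal. After 3 calls: 48 + 3 = 51.
Step 3: result = 51

The answer is 51.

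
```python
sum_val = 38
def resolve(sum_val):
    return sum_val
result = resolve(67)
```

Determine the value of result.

Step 1: Global sum_val = 38.
Step 2: resolve(67) takes parameter sum_val = 67, which shadows the global.
Step 3: result = 67

The answer is 67.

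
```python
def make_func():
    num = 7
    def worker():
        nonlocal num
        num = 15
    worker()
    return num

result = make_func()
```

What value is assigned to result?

Step 1: make_func() sets num = 7.
Step 2: worker() uses nonlocal to reassign num = 15.
Step 3: result = 15

The answer is 15.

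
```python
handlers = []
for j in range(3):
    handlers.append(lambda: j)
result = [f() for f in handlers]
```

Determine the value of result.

Step 1: All 3 lambdas share the same variable j.
Step 2: After the loop, j = 2.
Step 3: Each call returns 2. result = [2, 2, 2]

The answer is [2, 2, 2].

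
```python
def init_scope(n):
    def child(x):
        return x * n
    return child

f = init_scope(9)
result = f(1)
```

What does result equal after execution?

Step 1: init_scope(9) creates a closure capturing n = 9.
Step 2: f(1) computes 1 * 9 = 9.
Step 3: result = 9

The answer is 9.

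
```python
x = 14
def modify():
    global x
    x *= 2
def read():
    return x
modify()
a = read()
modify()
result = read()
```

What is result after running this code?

Step 1: x = 14.
Step 2: First modify(): x = 14 * 2 = 28.
Step 3: Second modify(): x = 28 * 2 = 56.
Step 4: read() returns 56

The answer is 56.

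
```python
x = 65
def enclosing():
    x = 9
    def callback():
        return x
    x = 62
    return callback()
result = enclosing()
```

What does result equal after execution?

Step 1: enclosing() sets x = 9, then later x = 62.
Step 2: callback() is called after x is reassigned to 62. Closures capture variables by reference, not by value.
Step 3: result = 62

The answer is 62.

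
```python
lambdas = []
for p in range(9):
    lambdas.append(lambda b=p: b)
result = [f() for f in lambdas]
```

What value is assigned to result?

Step 1: Default arg b=p captures p at each iteration.
Step 2: Each lambda has its own default: 0, 1, ..., 8.
Step 3: result = [0, 1, 2, 3, 4, 5, 6, 7, 8]

The answer is [0, 1, 2, 3, 4, 5, 6, 7, 8].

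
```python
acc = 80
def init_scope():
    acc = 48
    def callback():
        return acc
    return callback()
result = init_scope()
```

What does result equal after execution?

Step 1: acc = 80 globally, but init_scope() defines acc = 48 locally.
Step 2: callback() looks up acc. Not in local scope, so checks enclosing scope (init_scope) and finds acc = 48.
Step 3: result = 48

The answer is 48.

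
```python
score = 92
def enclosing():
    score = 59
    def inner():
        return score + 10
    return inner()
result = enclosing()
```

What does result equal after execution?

Step 1: enclosing() shadows global score with score = 59.
Step 2: inner() finds score = 59 in enclosing scope, computes 59 + 10 = 69.
Step 3: result = 69

The answer is 69.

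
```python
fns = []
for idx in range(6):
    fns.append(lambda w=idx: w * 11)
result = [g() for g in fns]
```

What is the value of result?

Step 1: Default arg w=idx captures idx at each iteration.
Step 2: fns[k] has w defaulting to k, returns k * 11.
Step 3: result = [0, 11, 22, 33, 44, 55]

The answer is [0, 11, 22, 33, 44, 55].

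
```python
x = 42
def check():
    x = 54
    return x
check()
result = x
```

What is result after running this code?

Step 1: Global x = 42.
Step 2: check() creates local x = 54 (shadow, not modification).
Step 3: After check() returns, global x is unchanged. result = 42

The answer is 42.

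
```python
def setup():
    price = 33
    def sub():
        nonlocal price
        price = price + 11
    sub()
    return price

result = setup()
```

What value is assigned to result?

Step 1: setup() sets price = 33.
Step 2: sub() uses nonlocal to modify price in setup's scope: price = 33 + 11 = 44.
Step 3: setup() returns the modified price = 44

The answer is 44.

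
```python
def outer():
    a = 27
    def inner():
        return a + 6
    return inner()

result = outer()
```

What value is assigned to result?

Step 1: outer() defines a = 27.
Step 2: inner() reads a = 27 from enclosing scope, returns 27 + 6 = 33.
Step 3: result = 33

The answer is 33.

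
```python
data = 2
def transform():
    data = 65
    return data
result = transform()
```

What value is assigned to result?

Step 1: Global data = 2.
Step 2: transform() creates local data = 65, shadowing the global.
Step 3: Returns local data = 65. result = 65

The answer is 65.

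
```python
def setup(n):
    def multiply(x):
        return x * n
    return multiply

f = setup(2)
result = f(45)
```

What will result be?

Step 1: setup(2) returns multiply closure with n = 2.
Step 2: f(45) computes 45 * 2 = 90.
Step 3: result = 90

The answer is 90.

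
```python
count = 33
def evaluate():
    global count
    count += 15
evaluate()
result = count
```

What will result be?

Step 1: count = 33 globally.
Step 2: evaluate() modifies global count: count += 15 = 48.
Step 3: result = 48

The answer is 48.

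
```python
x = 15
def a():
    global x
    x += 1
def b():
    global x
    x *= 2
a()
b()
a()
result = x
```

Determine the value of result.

Step 1: x = 15.
Step 2: a(): x = 15 + 1 = 16.
Step 3: b(): x = 16 * 2 = 32.
Step 4: a(): x = 32 + 1 = 33

The answer is 33.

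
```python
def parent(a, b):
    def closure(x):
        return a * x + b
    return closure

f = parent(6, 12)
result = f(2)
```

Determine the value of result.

Step 1: parent(6, 12) captures a = 6, b = 12.
Step 2: f(2) computes 6 * 2 + 12 = 24.
Step 3: result = 24

The answer is 24.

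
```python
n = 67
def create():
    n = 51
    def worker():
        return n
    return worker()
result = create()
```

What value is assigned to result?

Step 1: n = 67 globally, but create() defines n = 51 locally.
Step 2: worker() looks up n. Not in local scope, so checks enclosing scope (create) and finds n = 51.
Step 3: result = 51

The answer is 51.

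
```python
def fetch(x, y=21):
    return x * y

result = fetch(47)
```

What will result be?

Step 1: fetch(47) uses default y = 21.
Step 2: Returns 47 * 21 = 987.
Step 3: result = 987

The answer is 987.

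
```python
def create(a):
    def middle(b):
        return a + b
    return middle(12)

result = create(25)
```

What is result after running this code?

Step 1: create(25) passes a = 25.
Step 2: middle(12) has b = 12, reads a = 25 from enclosing.
Step 3: result = 25 + 12 = 37

The answer is 37.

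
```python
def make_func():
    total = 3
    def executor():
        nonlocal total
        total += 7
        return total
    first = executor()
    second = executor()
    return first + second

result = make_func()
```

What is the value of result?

Step 1: total starts at 3.
Step 2: First call: total = 3 + 7 = 10, returns 10.
Step 3: Second call: total = 10 + 7 = 17, returns 17.
Step 4: result = 10 + 17 = 27

The answer is 27.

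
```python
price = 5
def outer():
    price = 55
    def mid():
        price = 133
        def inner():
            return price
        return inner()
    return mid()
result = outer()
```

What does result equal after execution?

Step 1: Three levels of shadowing: global 5, outer 55, mid 133.
Step 2: inner() finds price = 133 in enclosing mid() scope.
Step 3: result = 133

The answer is 133.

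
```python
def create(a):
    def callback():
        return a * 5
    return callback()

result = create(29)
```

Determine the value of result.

Step 1: create(29) binds parameter a = 29.
Step 2: callback() accesses a = 29 from enclosing scope.
Step 3: result = 29 * 5 = 145

The answer is 145.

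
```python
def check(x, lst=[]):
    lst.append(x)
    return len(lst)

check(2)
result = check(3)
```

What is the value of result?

Step 1: Mutable default list persists between calls.
Step 2: First call: lst = [2], len = 1. Second call: lst = [2, 3], len = 2.
Step 3: result = 2

The answer is 2.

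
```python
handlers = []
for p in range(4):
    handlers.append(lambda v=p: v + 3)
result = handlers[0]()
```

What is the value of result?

Step 1: Default argument v=p captures p's value at definition time.
Step 2: handlers[0] was defined when p = 0, so v defaults to 0.
Step 3: result = 0 + 3 = 3 (default arg fixes the late binding issue)

The answer is 3.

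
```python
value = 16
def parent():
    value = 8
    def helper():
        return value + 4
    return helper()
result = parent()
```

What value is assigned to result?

Step 1: parent() shadows global value with value = 8.
Step 2: helper() finds value = 8 in enclosing scope, computes 8 + 4 = 12.
Step 3: result = 12

The answer is 12.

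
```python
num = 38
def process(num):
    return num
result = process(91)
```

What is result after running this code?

Step 1: Global num = 38.
Step 2: process(91) takes parameter num = 91, which shadows the global.
Step 3: result = 91

The answer is 91.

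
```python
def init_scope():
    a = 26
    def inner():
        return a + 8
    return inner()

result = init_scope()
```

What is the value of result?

Step 1: init_scope() defines a = 26.
Step 2: inner() reads a = 26 from enclosing scope, returns 26 + 8 = 34.
Step 3: result = 34

The answer is 34.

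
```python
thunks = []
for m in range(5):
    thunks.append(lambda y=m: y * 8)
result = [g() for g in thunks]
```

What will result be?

Step 1: Default arg y=m captures m at each iteration.
Step 2: thunks[k] has y defaulting to k, returns k * 8.
Step 3: result = [0, 8, 16, 24, 32]

The answer is [0, 8, 16, 24, 32].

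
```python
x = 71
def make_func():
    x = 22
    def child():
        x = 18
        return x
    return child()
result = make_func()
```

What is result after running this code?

Step 1: Three scopes define x: global (71), make_func (22), child (18).
Step 2: child() has its own local x = 18, which shadows both enclosing and global.
Step 3: result = 18 (local wins in LEGB)

The answer is 18.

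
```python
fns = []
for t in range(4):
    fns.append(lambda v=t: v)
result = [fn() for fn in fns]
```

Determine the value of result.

Step 1: Default arg v=t captures t at each iteration.
Step 2: Each lambda has its own default: 0, 1, ..., 3.
Step 3: result = [0, 1, 2, 3]

The answer is [0, 1, 2, 3].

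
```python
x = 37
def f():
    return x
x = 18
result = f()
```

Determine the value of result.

Step 1: x is first set to 37, then reassigned to 18.
Step 2: f() is called after the reassignment, so it looks up the current global x = 18.
Step 3: result = 18

The answer is 18.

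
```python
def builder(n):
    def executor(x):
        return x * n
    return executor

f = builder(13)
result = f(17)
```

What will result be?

Step 1: builder(13) creates a closure capturing n = 13.
Step 2: f(17) computes 17 * 13 = 221.
Step 3: result = 221

The answer is 221.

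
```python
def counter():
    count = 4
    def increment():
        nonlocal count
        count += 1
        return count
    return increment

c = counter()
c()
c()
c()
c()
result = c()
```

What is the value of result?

Step 1: counter() creates closure with count = 4.
Step 2: Each c() call increments count via nonlocal. After 5 calls: 4 + 5 = 9.
Step 3: result = 9

The answer is 9.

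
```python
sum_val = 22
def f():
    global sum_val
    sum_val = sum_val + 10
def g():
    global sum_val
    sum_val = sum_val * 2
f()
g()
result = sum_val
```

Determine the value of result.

Step 1: sum_val = 22.
Step 2: f() adds 10: sum_val = 22 + 10 = 32.
Step 3: g() doubles: sum_val = 32 * 2 = 64.
Step 4: result = 64

The answer is 64.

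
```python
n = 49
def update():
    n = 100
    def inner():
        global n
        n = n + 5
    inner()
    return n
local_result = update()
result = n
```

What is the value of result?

Step 1: Global n = 49. update() creates local n = 100.
Step 2: inner() declares global n and adds 5: global n = 49 + 5 = 54.
Step 3: update() returns its local n = 100 (unaffected by inner).
Step 4: result = global n = 54

The answer is 54.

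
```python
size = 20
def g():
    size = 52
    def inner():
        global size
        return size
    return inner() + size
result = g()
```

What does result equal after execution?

Step 1: Global size = 20. g() shadows with local size = 52.
Step 2: inner() uses global keyword, so inner() returns global size = 20.
Step 3: g() returns 20 + 52 = 72

The answer is 72.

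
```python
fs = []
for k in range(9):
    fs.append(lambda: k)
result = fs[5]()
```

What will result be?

Step 1: The loop creates 9 lambdas, all referencing the same variable k.
Step 2: After the loop, k = 8 (final value).
Step 3: fs[5]() looks up k at call time and finds 8. This is the late binding gotcha. result = 8

The answer is 8.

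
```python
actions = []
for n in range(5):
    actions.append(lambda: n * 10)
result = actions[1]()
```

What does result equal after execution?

Step 1: All lambdas reference the same variable n (late binding).
Step 2: After the loop, n = 4. Every lambda returns n * 10.
Step 3: actions[1]() = 4 * 10 = 40

The answer is 40.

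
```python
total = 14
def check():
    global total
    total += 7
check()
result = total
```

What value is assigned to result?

Step 1: total = 14 globally.
Step 2: check() modifies global total: total += 7 = 21.
Step 3: result = 21

The answer is 21.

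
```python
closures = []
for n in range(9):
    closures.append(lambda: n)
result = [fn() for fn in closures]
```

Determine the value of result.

Step 1: All 9 lambdas share the same variable n.
Step 2: After the loop, n = 8.
Step 3: Each call returns 8. result = [8, 8, 8, 8, 8, 8, 8, 8, 8]

The answer is [8, 8, 8, 8, 8, 8, 8, 8, 8].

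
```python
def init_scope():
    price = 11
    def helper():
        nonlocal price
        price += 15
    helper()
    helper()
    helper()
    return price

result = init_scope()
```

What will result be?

Step 1: price starts at 11.
Step 2: helper() is called 3 times, each adding 15.
Step 3: price = 11 + 15 * 3 = 56

The answer is 56.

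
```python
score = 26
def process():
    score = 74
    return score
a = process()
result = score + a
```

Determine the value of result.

Step 1: Global score = 26. process() returns local score = 74.
Step 2: a = 74. Global score still = 26.
Step 3: result = 26 + 74 = 100

The answer is 100.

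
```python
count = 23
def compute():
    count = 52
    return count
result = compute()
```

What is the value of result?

Step 1: Global count = 23.
Step 2: compute() creates local count = 52, shadowing the global.
Step 3: Returns local count = 52. result = 52

The answer is 52.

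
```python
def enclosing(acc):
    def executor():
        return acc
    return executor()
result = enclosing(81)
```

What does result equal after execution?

Step 1: enclosing(81) binds parameter acc = 81.
Step 2: executor() looks up acc in enclosing scope and finds the parameter acc = 81.
Step 3: result = 81

The answer is 81.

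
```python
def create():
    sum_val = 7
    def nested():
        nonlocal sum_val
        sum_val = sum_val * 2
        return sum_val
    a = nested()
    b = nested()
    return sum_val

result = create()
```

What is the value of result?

Step 1: sum_val starts at 7.
Step 2: First nested(): sum_val = 7 * 2 = 14.
Step 3: Second nested(): sum_val = 14 * 2 = 28.
Step 4: result = 28

The answer is 28.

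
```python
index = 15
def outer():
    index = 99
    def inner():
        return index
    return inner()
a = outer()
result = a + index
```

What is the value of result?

Step 1: outer() has local index = 99. inner() reads from enclosing.
Step 2: outer() returns 99. Global index = 15 unchanged.
Step 3: result = 99 + 15 = 114

The answer is 114.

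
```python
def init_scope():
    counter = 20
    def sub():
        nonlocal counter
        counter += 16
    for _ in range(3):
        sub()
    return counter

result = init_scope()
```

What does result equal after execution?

Step 1: counter = 20.
Step 2: sub() is called 3 times in a loop, each adding 16 via nonlocal.
Step 3: counter = 20 + 16 * 3 = 68

The answer is 68.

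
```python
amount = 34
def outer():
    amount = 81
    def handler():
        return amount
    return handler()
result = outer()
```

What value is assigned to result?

Step 1: amount = 34 globally, but outer() defines amount = 81 locally.
Step 2: handler() looks up amount. Not in local scope, so checks enclosing scope (outer) and finds amount = 81.
Step 3: result = 81

The answer is 81.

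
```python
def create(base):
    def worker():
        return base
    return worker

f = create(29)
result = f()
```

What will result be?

Step 1: create(29) creates closure capturing base = 29.
Step 2: f() returns the captured base = 29.
Step 3: result = 29

The answer is 29.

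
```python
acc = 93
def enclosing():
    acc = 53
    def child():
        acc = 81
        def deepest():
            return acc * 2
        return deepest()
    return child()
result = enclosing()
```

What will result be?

Step 1: deepest() looks up acc through LEGB: not local, finds acc = 81 in enclosing child().
Step 2: Returns 81 * 2 = 162.
Step 3: result = 162

The answer is 162.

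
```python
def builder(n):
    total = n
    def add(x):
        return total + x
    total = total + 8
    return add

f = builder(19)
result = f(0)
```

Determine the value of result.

Step 1: builder(19) sets total = 19, then total = 19 + 8 = 27.
Step 2: Closures capture by reference, so add sees total = 27.
Step 3: f(0) returns 27 + 0 = 27

The answer is 27.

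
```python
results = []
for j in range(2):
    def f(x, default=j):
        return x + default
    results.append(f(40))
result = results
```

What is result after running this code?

Step 1: Default argument default=j is evaluated at function definition time.
Step 2: Each iteration creates f with default = current j value.
Step 3: f(40) returns 40 + default. results = [40, 41]

The answer is [40, 41].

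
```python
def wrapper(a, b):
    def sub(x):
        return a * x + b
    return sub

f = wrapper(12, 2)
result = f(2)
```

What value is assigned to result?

Step 1: wrapper(12, 2) captures a = 12, b = 2.
Step 2: f(2) computes 12 * 2 + 2 = 26.
Step 3: result = 26

The answer is 26.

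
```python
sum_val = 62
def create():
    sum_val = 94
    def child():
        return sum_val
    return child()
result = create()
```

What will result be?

Step 1: sum_val = 62 globally, but create() defines sum_val = 94 locally.
Step 2: child() looks up sum_val. Not in local scope, so checks enclosing scope (create) and finds sum_val = 94.
Step 3: result = 94

The answer is 94.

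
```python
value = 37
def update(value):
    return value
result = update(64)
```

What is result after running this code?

Step 1: Global value = 37.
Step 2: update(64) takes parameter value = 64, which shadows the global.
Step 3: result = 64

The answer is 64.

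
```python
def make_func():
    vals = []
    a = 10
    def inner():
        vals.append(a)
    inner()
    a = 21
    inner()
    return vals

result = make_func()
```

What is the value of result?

Step 1: a = 10. inner() appends current a to vals.
Step 2: First inner(): appends 10. Then a = 21.
Step 3: Second inner(): appends 21 (closure sees updated a). result = [10, 21]

The answer is [10, 21].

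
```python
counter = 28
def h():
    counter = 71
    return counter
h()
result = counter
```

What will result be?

Step 1: counter = 28 globally.
Step 2: h() creates a LOCAL counter = 71 (no global keyword!).
Step 3: The global counter is unchanged. result = 28

The answer is 28.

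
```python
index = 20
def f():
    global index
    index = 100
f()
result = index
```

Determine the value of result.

Step 1: index = 20 globally.
Step 2: f() declares global index and sets it to 100.
Step 3: After f(), global index = 100. result = 100

The answer is 100.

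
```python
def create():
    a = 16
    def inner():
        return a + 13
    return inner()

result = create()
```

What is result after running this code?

Step 1: create() defines a = 16.
Step 2: inner() reads a = 16 from enclosing scope, returns 16 + 13 = 29.
Step 3: result = 29

The answer is 29.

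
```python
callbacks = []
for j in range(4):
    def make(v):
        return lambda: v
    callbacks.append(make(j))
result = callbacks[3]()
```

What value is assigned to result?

Step 1: make(j) creates a new scope capturing v = j at call time.
Step 2: callbacks[3] = make(3), so its lambda captures v = 3.
Step 3: result = 3 (closure factory fixes late binding)

The answer is 3.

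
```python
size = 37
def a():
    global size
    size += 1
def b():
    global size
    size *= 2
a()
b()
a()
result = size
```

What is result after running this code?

Step 1: size = 37.
Step 2: a(): size = 37 + 1 = 38.
Step 3: b(): size = 38 * 2 = 76.
Step 4: a(): size = 76 + 1 = 77

The answer is 77.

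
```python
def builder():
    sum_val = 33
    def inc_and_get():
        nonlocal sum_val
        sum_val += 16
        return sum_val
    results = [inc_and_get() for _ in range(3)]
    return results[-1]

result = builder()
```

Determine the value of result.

Step 1: sum_val = 33.
Step 2: Three calls to inc_and_get(), each adding 16.
Step 3: Last value = 33 + 16 * 3 = 81

The answer is 81.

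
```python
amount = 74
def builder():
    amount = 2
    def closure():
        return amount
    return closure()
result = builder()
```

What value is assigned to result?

Step 1: amount = 74 globally, but builder() defines amount = 2 locally.
Step 2: closure() looks up amount. Not in local scope, so checks enclosing scope (builder) and finds amount = 2.
Step 3: result = 2

The answer is 2.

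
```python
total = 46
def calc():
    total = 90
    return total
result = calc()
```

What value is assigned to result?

Step 1: Global total = 46.
Step 2: calc() creates local total = 90, shadowing the global.
Step 3: Returns local total = 90. result = 90

The answer is 90.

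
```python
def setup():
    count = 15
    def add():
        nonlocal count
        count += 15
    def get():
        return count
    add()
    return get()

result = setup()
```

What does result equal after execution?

Step 1: count = 15. add() modifies it via nonlocal, get() reads it.
Step 2: add() makes count = 15 + 15 = 30.
Step 3: get() returns 30. result = 30

The answer is 30.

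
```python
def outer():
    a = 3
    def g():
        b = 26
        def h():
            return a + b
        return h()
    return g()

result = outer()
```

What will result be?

Step 1: outer() defines a = 3. g() defines b = 26.
Step 2: h() accesses both from enclosing scopes: a = 3, b = 26.
Step 3: result = 3 + 26 = 29

The answer is 29.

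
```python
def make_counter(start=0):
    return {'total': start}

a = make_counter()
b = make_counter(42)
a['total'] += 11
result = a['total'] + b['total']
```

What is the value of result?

Step 1: make_counter() returns a new dict each call (immutable default 0).
Step 2: a = {'total': 0}, b = {'total': 42}.
Step 3: a['total'] += 11 = 11. result = 11 + 42 = 53

The answer is 53.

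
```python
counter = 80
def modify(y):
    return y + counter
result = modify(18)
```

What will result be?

Step 1: counter = 80 is defined globally.
Step 2: modify(18) uses parameter y = 18 and looks up counter from global scope = 80.
Step 3: result = 18 + 80 = 98

The answer is 98.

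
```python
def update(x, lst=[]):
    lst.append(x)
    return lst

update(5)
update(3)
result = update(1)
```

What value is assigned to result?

Step 1: Mutable default argument gotcha! The list [] is created once.
Step 2: Each call appends to the SAME list: [5], [5, 3], [5, 3, 1].
Step 3: result = [5, 3, 1]

The answer is [5, 3, 1].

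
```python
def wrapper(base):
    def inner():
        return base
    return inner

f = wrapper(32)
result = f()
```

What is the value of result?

Step 1: wrapper(32) creates closure capturing base = 32.
Step 2: f() returns the captured base = 32.
Step 3: result = 32

The answer is 32.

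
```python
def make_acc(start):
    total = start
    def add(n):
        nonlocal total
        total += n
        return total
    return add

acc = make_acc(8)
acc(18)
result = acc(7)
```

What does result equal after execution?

Step 1: make_acc(8) creates closure with total = 8.
Step 2: First acc(18): total = 8 + 18 = 26.
Step 3: Second acc(7): total = 26 + 7 = 33. result = 33

The answer is 33.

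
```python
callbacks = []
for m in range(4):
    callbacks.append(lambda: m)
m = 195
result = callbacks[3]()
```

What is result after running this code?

Step 1: Lambdas capture the variable m by reference, not by value.
Step 2: After the loop, m is reassigned to 195.
Step 3: callbacks[3]() looks up the current m = 195. result = 195

The answer is 195.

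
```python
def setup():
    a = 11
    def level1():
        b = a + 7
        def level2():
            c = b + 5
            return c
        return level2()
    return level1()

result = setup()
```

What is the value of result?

Step 1: a = 11. b = a + 7 = 18.
Step 2: c = b + 5 = 18 + 5 = 23.
Step 3: result = 23

The answer is 23.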